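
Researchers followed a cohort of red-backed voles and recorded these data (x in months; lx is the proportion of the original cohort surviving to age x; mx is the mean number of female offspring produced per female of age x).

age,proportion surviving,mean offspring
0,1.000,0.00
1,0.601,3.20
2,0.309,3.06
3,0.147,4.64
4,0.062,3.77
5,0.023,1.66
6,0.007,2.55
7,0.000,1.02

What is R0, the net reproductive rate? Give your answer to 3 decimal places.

3.841

lx·mx by age: 0, 1.9232, 0.94554, 0.68208, 0.23374, 0.03818, 0.01785, 0
R0 = Σ lx·mx = 3.84059 → 3.841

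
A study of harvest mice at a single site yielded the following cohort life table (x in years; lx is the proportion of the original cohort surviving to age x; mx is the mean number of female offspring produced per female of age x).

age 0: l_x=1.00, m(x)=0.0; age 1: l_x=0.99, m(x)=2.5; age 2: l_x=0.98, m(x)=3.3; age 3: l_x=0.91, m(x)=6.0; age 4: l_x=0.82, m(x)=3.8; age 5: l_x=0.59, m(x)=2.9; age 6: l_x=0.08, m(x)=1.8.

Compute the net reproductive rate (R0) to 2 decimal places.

16.14

lx·mx by age: 0, 2.475, 3.234, 5.46, 3.116, 1.711, 0.144
R0 = Σ lx·mx = 16.14 → 16.14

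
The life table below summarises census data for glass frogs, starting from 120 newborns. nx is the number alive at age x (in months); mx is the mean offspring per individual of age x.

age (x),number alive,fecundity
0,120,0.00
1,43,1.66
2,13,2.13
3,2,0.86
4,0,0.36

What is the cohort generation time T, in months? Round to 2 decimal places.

lx = nx/n0 = nx/120: 1, 0.35833…, 0.10833…, 0.01667…, 0
lx·mx: 0, 0.594833…, 0.23075…, 0.014333…, 0 → R0 = 0.839917…
x·lx·mx: 0, 0.594833…, 0.4615…, 0.043…, 0 → Σ = 1.099333…
T = 1.099333… / 0.839917… = 1.30886… → 1.31

1.31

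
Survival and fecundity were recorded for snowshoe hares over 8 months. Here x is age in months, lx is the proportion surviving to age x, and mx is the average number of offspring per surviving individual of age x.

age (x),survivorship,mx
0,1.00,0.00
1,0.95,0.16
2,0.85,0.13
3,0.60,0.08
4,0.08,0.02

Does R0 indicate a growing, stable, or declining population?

declining

R0 = Σ lx·mx = 0 + 0.152 + 0.1105 + 0.048 + 0.0016 = 0.3121
R0 < 1, so the population is declining.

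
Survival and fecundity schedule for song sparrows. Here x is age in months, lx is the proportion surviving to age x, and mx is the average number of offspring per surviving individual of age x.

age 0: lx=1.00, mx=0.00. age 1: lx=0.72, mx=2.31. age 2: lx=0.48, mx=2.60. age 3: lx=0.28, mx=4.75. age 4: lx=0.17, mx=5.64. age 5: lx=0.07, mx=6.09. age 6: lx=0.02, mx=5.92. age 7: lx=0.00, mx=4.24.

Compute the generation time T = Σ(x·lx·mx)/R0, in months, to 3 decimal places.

2.581

lx·mx: 0, 1.6632, 1.248, 1.33, 0.9588, 0.4263, 0.1184, 0 → R0 = 5.7447
x·lx·mx: 0, 1.6632, 2.496, 3.99, 3.8352, 2.1315, 0.7104, 0 → Σ = 14.8263
T = 14.8263 / 5.7447 = 2.580866… → 2.581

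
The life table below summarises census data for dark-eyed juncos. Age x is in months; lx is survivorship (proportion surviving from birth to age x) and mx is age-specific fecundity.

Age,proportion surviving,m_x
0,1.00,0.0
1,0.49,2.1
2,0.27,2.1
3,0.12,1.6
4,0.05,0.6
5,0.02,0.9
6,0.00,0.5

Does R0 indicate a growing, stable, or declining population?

R0 = Σ lx·mx = 0 + 1.029 + 0.567 + 0.192 + 0.03 + 0.018 + 0 = 1.836
R0 > 1, so the population is growing.

growing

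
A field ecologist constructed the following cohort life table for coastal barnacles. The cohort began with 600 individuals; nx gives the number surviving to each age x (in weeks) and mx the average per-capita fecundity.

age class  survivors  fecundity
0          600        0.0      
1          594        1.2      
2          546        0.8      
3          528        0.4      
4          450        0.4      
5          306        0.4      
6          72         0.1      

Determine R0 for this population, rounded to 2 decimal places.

2.78

lx = nx/n0 = nx/600: 1, 0.99, 0.91, 0.88, 0.75, 0.51, 0.12
lx·mx by age: 0, 1.188, 0.728, 0.352, 0.3, 0.204, 0.012
R0 = Σ lx·mx = 2.784 → 2.78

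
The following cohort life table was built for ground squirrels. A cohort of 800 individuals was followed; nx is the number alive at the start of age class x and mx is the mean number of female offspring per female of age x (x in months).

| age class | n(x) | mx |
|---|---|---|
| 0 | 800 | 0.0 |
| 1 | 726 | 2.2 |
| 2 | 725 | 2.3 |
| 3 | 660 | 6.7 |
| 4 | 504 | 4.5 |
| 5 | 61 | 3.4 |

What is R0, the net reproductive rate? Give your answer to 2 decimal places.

12.70

lx = nx/n0 = nx/800: 1, 0.9075, 0.90625, 0.825, 0.63, 0.07625
lx·mx by age: 0, 1.9965, 2.084375, 5.5275, 2.835, 0.25925
R0 = Σ lx·mx = 12.702625 → 12.70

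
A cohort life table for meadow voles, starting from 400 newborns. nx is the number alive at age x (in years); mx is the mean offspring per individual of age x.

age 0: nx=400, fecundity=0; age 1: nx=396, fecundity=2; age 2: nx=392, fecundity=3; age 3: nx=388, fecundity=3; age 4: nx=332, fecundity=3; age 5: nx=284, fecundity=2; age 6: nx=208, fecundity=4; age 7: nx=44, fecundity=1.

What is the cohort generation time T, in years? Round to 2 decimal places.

lx = nx/n0 = nx/400: 1, 0.99, 0.98, 0.97, 0.83, 0.71, 0.52, 0.11
lx·mx: 0, 1.98, 2.94, 2.91, 2.49, 1.42, 2.08, 0.11 → R0 = 13.93
x·lx·mx: 0, 1.98, 5.88, 8.73, 9.96, 7.1, 12.48, 0.77 → Σ = 46.9
T = 46.9 / 13.93 = 3.366834… → 3.37

3.37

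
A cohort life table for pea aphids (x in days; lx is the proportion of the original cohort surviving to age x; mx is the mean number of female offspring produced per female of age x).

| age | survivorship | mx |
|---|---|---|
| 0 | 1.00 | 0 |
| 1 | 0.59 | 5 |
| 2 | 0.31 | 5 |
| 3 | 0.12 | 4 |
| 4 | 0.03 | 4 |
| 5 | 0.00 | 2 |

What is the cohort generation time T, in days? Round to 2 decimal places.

1.56

lx·mx: 0, 2.95, 1.55, 0.48, 0.12, 0 → R0 = 5.1
x·lx·mx: 0, 2.95, 3.1, 1.44, 0.48, 0 → Σ = 7.97
T = 7.97 / 5.1 = 1.562745… → 1.56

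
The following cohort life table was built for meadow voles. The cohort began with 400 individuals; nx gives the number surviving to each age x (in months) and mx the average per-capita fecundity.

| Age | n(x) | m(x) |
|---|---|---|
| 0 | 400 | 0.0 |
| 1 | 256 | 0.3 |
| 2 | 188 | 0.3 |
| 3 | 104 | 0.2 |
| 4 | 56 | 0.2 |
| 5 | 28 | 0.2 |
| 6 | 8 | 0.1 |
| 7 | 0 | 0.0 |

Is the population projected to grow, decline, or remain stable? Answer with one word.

lx = nx/n0 = nx/400: 1, 0.64, 0.47, 0.26, 0.14, 0.07, 0.02, 0
R0 = Σ lx·mx = 0 + 0.192 + 0.141 + 0.052 + 0.028 + 0.014 + 0.002 + 0 = 0.429
R0 < 1, so the population is declining.

declining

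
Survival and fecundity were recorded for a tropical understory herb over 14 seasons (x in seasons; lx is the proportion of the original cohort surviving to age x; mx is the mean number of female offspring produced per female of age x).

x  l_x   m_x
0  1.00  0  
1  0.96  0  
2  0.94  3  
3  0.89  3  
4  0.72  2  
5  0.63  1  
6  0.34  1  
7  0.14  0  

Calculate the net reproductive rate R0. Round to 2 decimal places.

7.90

lx·mx by age: 0, 0, 2.82, 2.67, 1.44, 0.63, 0.34, 0
R0 = Σ lx·mx = 7.9 → 7.90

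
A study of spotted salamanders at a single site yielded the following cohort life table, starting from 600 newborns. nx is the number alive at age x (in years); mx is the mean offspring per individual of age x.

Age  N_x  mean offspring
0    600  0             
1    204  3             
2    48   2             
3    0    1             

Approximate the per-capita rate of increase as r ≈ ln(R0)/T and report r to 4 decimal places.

lx = nx/n0 = nx/600: 1, 0.34, 0.08, 0
R0 = Σ lx·mx = 0 + 1.02 + 0.16 + 0 = 1.18
Σ x·lx·mx = 1.34; T = 1.34/1.18 = 1.13559…
r ≈ ln(R0)/T = ln(1.18)/1.13559… = 0.145752… → 0.1458

0.1458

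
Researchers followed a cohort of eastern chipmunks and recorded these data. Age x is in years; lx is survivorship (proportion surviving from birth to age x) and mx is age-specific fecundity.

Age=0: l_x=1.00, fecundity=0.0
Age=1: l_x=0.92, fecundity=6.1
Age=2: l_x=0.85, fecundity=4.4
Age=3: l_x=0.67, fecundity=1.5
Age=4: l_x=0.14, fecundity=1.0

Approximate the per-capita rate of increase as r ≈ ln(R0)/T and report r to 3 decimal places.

R0 = Σ lx·mx = 0 + 5.612 + 3.74 + 1.005 + 0.14 = 10.497
Σ x·lx·mx = 16.667; T = 16.667/10.497 = 1.58779…
r ≈ ln(R0)/T = ln(10.497)/1.58779… = 1.48073… → 1.481

1.481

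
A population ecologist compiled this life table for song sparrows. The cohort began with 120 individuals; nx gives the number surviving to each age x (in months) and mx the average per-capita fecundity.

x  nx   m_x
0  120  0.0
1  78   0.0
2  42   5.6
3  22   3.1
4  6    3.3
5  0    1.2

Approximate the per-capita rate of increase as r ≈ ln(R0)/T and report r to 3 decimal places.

lx = nx/n0 = nx/120: 1, 0.65, 0.35, 0.18333…, 0.05, 0
R0 = Σ lx·mx = 0 + 0 + 1.96 + 0.56833… + 0.165 + 0 = 2.693333…
Σ x·lx·mx = 6.285…; T = 6.285…/2.693333… = 2.33354…
r ≈ ln(R0)/T = ln(2.693333…)/2.33354… = 0.42458… → 0.425

0.425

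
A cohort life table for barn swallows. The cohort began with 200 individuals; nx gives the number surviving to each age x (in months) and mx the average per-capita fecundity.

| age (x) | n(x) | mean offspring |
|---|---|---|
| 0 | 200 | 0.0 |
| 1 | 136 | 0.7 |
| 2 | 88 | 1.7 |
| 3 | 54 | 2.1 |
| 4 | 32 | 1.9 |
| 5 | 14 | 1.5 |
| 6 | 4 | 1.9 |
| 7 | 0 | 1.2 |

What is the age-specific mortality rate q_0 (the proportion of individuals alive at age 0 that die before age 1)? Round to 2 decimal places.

lx = nx/n0 = nx/200: 1, 0.68, 0.44, 0.27, 0.16, 0.07, 0.02, 0
q_0 = (l_0 − l_1) / l_0 = (1 − 0.68) / 1
     = 0.32 / 1 = 0.32 → 0.32

0.32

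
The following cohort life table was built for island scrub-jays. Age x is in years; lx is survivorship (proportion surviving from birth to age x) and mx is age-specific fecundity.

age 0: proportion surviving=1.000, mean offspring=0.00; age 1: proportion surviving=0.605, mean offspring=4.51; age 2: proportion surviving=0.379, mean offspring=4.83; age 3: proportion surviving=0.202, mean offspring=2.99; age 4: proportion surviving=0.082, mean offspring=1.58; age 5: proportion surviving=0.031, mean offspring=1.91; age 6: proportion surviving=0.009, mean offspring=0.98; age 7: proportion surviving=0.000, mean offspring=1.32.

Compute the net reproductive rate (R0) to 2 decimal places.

5.36

lx·mx by age: 0, 2.72855, 1.83057, 0.60398, 0.12956, 0.05921, 0.00882, 0
R0 = Σ lx·mx = 5.36069 → 5.36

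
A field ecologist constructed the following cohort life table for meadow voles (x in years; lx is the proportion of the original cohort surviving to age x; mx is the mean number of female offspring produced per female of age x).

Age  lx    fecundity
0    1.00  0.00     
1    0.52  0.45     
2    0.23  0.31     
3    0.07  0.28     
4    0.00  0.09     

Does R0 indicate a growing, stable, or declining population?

R0 = Σ lx·mx = 0 + 0.234 + 0.0713 + 0.0196 + 0 = 0.3249
R0 < 1, so the population is declining.

declining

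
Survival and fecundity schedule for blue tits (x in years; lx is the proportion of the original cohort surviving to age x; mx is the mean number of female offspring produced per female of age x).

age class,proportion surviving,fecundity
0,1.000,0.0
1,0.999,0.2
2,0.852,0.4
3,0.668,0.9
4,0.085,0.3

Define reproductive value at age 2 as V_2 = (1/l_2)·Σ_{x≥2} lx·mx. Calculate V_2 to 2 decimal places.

1.14

lx·mx for x ≥ 2: 0.3408, 0.6012, 0.0255 → sum = 0.9675
V_2 = 0.9675 / l_2 = 0.9675 / 0.852 = 1.135563… → 1.14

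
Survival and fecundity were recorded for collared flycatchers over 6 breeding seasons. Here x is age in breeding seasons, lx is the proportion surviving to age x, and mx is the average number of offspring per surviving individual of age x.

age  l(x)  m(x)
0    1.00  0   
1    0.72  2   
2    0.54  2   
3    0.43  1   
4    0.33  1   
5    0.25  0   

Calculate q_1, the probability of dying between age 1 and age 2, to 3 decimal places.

q_1 = (l_1 − l_2) / l_1 = (0.72 − 0.54) / 0.72
     = 0.18 / 0.72 = 0.25 → 0.250

0.250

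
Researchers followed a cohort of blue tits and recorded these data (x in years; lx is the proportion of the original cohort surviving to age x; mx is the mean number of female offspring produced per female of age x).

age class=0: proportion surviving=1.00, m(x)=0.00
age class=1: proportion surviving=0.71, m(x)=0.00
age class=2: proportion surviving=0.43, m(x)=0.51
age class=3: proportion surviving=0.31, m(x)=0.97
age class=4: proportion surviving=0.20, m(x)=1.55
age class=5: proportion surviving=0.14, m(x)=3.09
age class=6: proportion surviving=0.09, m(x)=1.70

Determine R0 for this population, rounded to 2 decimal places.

1.42

lx·mx by age: 0, 0, 0.2193, 0.3007, 0.31, 0.4326, 0.153
R0 = Σ lx·mx = 1.4156 → 1.42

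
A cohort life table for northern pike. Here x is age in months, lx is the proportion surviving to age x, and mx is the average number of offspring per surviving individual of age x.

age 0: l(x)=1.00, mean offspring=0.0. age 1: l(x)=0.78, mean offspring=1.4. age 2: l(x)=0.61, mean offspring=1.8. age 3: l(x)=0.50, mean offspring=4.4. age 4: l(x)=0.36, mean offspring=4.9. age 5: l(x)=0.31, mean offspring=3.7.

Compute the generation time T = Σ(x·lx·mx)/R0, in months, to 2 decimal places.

lx·mx: 0, 1.092, 1.098, 2.2, 1.764, 1.147 → R0 = 7.301
x·lx·mx: 0, 1.092, 2.196, 6.6, 7.056, 5.735 → Σ = 22.679
T = 22.679 / 7.301 = 3.106287… → 3.11

3.11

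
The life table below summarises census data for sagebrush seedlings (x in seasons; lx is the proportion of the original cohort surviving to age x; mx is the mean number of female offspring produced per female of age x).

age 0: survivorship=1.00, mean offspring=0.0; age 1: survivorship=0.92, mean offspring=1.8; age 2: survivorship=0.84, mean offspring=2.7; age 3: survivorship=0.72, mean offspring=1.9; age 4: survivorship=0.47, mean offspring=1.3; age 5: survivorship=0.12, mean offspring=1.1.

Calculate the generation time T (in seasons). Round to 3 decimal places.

2.220

lx·mx: 0, 1.656, 2.268, 1.368, 0.611, 0.132 → R0 = 6.035
x·lx·mx: 0, 1.656, 4.536, 4.104, 2.444, 0.66 → Σ = 13.4
T = 13.4 / 6.035 = 2.220381… → 2.220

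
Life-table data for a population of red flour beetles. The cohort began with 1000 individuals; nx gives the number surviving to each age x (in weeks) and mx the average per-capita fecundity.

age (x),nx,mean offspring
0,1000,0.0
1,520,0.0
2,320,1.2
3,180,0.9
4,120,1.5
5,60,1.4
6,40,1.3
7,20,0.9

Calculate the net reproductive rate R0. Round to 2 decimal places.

lx = nx/n0 = nx/1000: 1, 0.52, 0.32, 0.18, 0.12, 0.06, 0.04, 0.02
lx·mx by age: 0, 0, 0.384, 0.162, 0.18, 0.084, 0.052, 0.018
R0 = Σ lx·mx = 0.88 → 0.88

0.88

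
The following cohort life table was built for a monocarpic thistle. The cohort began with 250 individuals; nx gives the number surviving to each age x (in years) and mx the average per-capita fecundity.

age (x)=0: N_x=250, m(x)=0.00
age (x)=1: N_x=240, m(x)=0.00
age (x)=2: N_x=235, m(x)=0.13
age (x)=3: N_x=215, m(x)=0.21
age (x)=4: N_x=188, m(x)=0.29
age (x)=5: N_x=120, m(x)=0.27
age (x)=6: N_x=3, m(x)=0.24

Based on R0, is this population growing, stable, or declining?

lx = nx/n0 = nx/250: 1, 0.96, 0.94, 0.86, 0.752, 0.48, 0.012
R0 = Σ lx·mx = 0 + 0 + 0.1222 + 0.1806 + 0.21808 + 0.1296 + 0.00288 = 0.65336
R0 < 1, so the population is declining.

declining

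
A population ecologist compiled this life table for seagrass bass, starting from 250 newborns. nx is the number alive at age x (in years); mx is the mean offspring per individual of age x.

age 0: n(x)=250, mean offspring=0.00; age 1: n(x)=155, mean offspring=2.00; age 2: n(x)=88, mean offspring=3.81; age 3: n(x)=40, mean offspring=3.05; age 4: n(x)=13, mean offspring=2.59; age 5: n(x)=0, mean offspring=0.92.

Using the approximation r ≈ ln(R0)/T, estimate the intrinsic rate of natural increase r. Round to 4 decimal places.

lx = nx/n0 = nx/250: 1, 0.62, 0.352, 0.16, 0.052, 0
R0 = Σ lx·mx = 0 + 1.24 + 1.34112 + 0.488 + 0.13468 + 0 = 3.2038
Σ x·lx·mx = 5.92496; T = 5.92496/3.2038 = 1.84935…
r ≈ ln(R0)/T = ln(3.2038)/1.84935… = 0.629592… → 0.6296

0.6296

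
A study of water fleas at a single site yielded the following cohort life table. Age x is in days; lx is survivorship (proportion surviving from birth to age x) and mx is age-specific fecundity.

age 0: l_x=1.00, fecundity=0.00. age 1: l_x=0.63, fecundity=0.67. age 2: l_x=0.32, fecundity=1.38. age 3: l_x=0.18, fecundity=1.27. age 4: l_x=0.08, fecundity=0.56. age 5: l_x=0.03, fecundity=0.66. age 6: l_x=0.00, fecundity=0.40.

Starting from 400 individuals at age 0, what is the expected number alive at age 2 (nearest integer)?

128

Expected survivors = N0 · l_2 = 400 × 0.32 = 128 → 128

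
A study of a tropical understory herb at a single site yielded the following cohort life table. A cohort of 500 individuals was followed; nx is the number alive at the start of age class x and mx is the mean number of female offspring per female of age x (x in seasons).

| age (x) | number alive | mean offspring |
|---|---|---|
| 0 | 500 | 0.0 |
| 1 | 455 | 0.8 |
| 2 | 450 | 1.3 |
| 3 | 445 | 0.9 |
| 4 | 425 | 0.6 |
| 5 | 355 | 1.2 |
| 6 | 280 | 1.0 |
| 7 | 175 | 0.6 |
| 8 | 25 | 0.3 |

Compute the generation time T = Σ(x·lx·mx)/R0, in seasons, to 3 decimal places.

3.450

lx = nx/n0 = nx/500: 1, 0.91, 0.9, 0.89, 0.85, 0.71, 0.56, 0.35, 0.05
lx·mx: 0, 0.728, 1.17, 0.801, 0.51, 0.852, 0.56, 0.21, 0.015 → R0 = 4.846
x·lx·mx: 0, 0.728, 2.34, 2.403, 2.04, 4.26, 3.36, 1.47, 0.12 → Σ = 16.721
T = 16.721 / 4.846 = 3.450475… → 3.450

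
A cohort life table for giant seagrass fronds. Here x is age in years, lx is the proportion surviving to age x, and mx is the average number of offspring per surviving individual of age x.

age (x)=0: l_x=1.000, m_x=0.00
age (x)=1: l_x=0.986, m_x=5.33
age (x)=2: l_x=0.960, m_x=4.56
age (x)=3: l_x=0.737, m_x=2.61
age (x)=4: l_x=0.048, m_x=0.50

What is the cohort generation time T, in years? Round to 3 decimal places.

lx·mx: 0, 5.25538, 4.3776, 1.92357, 0.024 → R0 = 11.58055
x·lx·mx: 0, 5.25538, 8.7552, 5.77071, 0.096 → Σ = 19.87729
T = 19.87729 / 11.58055 = 1.716437… → 1.716

1.716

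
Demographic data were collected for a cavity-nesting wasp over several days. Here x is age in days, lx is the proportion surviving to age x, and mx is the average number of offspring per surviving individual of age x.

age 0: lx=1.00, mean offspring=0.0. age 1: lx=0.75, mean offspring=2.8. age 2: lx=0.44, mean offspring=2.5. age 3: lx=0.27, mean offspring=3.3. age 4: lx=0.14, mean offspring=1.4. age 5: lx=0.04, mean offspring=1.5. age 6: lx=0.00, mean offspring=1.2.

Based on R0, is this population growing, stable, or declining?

growing

R0 = Σ lx·mx = 0 + 2.1 + 1.1 + 0.891 + 0.196 + 0.06 + 0 = 4.347
R0 > 1, so the population is growing.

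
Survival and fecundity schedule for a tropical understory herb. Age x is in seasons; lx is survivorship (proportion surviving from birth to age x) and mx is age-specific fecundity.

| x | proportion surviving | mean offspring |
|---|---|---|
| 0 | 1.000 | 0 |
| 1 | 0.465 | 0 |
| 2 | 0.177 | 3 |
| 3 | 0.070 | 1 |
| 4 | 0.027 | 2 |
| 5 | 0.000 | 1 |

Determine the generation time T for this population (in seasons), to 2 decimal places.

lx·mx: 0, 0, 0.531, 0.07, 0.054, 0 → R0 = 0.655
x·lx·mx: 0, 0, 1.062, 0.21, 0.216, 0 → Σ = 1.488
T = 1.488 / 0.655 = 2.271756… → 2.27

2.27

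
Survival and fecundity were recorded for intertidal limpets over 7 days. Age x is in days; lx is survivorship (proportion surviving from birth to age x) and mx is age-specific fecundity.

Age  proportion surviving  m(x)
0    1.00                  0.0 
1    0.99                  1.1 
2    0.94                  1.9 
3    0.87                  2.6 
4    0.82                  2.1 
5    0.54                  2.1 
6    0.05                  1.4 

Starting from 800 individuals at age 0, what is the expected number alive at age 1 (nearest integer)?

792

Expected survivors = N0 · l_1 = 800 × 0.99 = 792 → 792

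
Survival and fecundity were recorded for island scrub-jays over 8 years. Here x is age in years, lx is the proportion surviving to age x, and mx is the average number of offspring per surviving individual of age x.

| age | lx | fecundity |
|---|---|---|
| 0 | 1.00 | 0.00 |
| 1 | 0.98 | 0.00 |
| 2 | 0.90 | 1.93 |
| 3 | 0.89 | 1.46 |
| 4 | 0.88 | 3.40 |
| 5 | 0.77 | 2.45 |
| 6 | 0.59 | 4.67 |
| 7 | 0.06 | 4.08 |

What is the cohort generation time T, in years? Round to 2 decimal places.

lx·mx: 0, 0, 1.737, 1.2994, 2.992, 1.8865, 2.7553, 0.2448 → R0 = 10.915
x·lx·mx: 0, 0, 3.474, 3.8982, 11.968, 9.4325, 16.5318, 1.7136 → Σ = 47.0181
T = 47.0181 / 10.915 = 4.307659… → 4.31

4.31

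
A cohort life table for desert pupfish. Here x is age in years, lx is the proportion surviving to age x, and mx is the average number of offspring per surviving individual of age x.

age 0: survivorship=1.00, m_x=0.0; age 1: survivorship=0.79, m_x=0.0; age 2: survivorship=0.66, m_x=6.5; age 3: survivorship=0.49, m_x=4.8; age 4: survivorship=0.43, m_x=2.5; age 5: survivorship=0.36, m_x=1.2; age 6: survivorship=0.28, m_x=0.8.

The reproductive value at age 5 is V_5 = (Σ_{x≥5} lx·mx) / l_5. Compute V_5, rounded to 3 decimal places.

1.822

lx·mx for x ≥ 5: 0.432, 0.224 → sum = 0.656
V_5 = 0.656 / l_5 = 0.656 / 0.36 = 1.822222… → 1.822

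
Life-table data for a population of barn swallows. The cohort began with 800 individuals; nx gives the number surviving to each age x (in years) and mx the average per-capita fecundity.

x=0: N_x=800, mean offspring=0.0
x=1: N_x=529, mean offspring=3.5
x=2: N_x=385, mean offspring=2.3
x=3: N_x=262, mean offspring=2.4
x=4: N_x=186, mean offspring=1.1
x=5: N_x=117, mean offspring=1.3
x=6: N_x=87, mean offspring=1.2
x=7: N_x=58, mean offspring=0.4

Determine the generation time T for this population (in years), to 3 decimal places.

lx = nx/n0 = nx/800: 1, 0.66125, 0.48125, 0.3275, 0.2325, 0.14625, 0.10875, 0.0725
lx·mx: 0, 2.314375, 1.106875, 0.786, 0.25575, 0.190125, 0.1305, 0.029 → R0 = 4.812625
x·lx·mx: 0, 2.314375, 2.21375, 2.358, 1.023, 0.950625, 0.783, 0.203 → Σ = 9.84575
T = 9.84575 / 4.812625 = 2.045817… → 2.046

2.046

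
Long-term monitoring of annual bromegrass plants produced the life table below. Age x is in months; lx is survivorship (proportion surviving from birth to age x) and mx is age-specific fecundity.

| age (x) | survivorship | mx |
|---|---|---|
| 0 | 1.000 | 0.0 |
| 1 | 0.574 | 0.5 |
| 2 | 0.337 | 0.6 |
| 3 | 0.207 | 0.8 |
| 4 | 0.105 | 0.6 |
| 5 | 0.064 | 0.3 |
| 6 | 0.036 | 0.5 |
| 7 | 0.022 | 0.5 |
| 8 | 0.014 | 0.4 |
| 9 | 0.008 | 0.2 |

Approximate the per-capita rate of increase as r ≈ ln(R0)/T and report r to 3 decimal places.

R0 = Σ lx·mx = 0 + 0.287 + 0.2022 + 0.1656 + 0.063 + 0.0192 + 0.018 + 0.011 + 0.0056 + 0.0016 = 0.7732
Σ x·lx·mx = 1.7804; T = 1.7804/0.7732 = 2.30264…
r ≈ ln(R0)/T = ln(0.7732)/2.30264… = -0.11171… → -0.112

-0.112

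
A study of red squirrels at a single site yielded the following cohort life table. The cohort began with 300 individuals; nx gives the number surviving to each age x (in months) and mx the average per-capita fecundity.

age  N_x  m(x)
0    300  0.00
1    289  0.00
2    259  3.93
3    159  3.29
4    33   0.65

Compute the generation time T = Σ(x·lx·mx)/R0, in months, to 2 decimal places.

2.36

lx = nx/n0 = nx/300: 1, 0.96333…, 0.86333…, 0.53, 0.11
lx·mx: 0, 0, 3.3929…, 1.7437, 0.0715 → R0 = 5.2081…
x·lx·mx: 0, 0, 6.7858…, 5.2311, 0.286 → Σ = 12.3029…
T = 12.3029… / 5.2081… = 2.362263… → 2.36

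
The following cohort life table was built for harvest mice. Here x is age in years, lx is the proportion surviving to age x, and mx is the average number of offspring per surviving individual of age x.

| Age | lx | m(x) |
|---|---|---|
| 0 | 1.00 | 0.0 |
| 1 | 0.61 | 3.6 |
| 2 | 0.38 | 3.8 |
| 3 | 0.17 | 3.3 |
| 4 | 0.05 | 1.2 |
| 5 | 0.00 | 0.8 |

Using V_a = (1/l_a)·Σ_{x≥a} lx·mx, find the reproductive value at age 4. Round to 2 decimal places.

1.20

lx·mx for x ≥ 4: 0.06, 0 → sum = 0.06
V_4 = 0.06 / l_4 = 0.06 / 0.05 = 1.2 → 1.20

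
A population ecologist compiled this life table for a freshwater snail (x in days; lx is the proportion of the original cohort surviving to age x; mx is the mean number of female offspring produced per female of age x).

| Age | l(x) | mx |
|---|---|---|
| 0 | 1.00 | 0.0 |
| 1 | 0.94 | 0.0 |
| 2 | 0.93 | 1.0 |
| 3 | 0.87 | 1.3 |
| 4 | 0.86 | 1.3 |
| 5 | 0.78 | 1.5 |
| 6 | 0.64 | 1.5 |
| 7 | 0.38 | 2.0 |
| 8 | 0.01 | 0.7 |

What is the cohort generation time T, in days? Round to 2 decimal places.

lx·mx: 0, 0, 0.93, 1.131, 1.118, 1.17, 0.96, 0.76, 0.007 → R0 = 6.076
x·lx·mx: 0, 0, 1.86, 3.393, 4.472, 5.85, 5.76, 5.32, 0.056 → Σ = 26.711
T = 26.711 / 6.076 = 4.396149… → 4.40

4.40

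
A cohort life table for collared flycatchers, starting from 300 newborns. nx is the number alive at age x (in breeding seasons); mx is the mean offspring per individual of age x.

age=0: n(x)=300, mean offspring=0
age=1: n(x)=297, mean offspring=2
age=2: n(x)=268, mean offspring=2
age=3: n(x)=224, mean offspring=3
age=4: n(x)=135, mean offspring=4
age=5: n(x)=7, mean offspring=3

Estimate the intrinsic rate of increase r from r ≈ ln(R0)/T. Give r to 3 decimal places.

0.820

lx = nx/n0 = nx/300: 1, 0.99, 0.89333…, 0.74667…, 0.45, 0.02333…
R0 = Σ lx·mx = 0 + 1.98 + 1.78667… + 2.24… + 1.8 + 0.07… = 7.876667…
Σ x·lx·mx = 19.823333…; T = 19.823333…/7.876667… = 2.51672…
r ≈ ln(R0)/T = ln(7.876667…)/2.51672… = 0.82008… → 0.820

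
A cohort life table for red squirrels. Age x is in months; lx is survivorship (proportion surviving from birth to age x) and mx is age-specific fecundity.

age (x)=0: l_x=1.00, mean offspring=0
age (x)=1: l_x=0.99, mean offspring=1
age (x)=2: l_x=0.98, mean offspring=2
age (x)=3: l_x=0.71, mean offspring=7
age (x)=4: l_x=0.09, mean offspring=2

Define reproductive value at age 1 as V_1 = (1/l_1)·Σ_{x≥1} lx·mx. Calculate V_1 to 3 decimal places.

lx·mx for x ≥ 1: 0.99, 1.96, 4.97, 0.18 → sum = 8.1
V_1 = 8.1 / l_1 = 8.1 / 0.99 = 8.181818… → 8.182

8.182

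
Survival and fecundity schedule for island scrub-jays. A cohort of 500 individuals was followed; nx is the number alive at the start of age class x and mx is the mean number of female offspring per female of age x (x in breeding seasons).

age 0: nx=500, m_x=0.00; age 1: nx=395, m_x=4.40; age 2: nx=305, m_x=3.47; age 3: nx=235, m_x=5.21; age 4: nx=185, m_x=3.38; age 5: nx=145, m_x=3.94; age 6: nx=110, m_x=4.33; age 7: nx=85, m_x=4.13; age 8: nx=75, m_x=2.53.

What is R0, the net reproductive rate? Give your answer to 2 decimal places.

12.47

lx = nx/n0 = nx/500: 1, 0.79, 0.61, 0.47, 0.37, 0.29, 0.22, 0.17, 0.15
lx·mx by age: 0, 3.476, 2.1167, 2.4487, 1.2506, 1.1426, 0.9526, 0.7021, 0.3795
R0 = Σ lx·mx = 12.4688 → 12.47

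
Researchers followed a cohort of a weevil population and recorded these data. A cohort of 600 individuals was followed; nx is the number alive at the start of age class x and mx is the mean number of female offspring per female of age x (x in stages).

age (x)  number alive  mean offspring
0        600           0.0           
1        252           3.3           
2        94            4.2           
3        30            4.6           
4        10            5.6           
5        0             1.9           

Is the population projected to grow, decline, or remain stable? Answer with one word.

lx = nx/n0 = nx/600: 1, 0.42, 0.15667…, 0.05, 0.01667…, 0
R0 = Σ lx·mx = 0 + 1.386 + 0.658… + 0.23 + 0.093333… + 0 = 2.367333…
R0 > 1, so the population is growing.

growing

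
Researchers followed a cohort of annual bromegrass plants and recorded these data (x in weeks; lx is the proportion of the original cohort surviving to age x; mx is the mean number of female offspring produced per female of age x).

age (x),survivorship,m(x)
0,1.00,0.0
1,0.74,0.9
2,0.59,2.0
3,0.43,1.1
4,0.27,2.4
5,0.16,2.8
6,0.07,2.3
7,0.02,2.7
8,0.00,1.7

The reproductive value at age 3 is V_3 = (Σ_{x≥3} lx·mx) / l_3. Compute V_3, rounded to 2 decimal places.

4.15

lx·mx for x ≥ 3: 0.473, 0.648, 0.448, 0.161, 0.054, 0 → sum = 1.784
V_3 = 1.784 / l_3 = 1.784 / 0.43 = 4.148837… → 4.15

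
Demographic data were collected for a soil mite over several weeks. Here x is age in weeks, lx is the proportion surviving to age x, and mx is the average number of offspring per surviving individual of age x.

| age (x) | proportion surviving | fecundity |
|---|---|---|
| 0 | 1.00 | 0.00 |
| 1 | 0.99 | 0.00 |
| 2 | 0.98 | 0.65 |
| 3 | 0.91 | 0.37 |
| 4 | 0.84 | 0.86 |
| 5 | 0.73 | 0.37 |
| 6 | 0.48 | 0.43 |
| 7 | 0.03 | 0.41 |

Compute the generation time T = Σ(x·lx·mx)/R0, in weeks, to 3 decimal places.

lx·mx: 0, 0, 0.637, 0.3367, 0.7224, 0.2701, 0.2064, 0.0123 → R0 = 2.1849
x·lx·mx: 0, 0, 1.274, 1.0101, 2.8896, 1.3505, 1.2384, 0.0861 → Σ = 7.8487
T = 7.8487 / 2.1849 = 3.592247… → 3.592

3.592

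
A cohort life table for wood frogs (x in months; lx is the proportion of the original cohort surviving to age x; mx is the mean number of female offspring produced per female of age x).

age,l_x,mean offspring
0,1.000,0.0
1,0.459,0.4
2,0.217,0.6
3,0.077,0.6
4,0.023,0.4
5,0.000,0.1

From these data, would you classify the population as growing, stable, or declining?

declining

R0 = Σ lx·mx = 0 + 0.1836 + 0.1302 + 0.0462 + 0.0092 + 0 = 0.3692
R0 < 1, so the population is declining.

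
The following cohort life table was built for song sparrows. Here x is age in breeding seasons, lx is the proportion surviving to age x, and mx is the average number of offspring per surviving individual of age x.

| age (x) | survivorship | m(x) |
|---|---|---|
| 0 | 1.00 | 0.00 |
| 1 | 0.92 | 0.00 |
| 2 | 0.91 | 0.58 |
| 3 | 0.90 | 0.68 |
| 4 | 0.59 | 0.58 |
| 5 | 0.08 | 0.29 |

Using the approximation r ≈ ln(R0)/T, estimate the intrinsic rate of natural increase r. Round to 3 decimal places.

0.141

R0 = Σ lx·mx = 0 + 0 + 0.5278 + 0.612 + 0.3422 + 0.0232 = 1.5052
Σ x·lx·mx = 4.3764; T = 4.3764/1.5052 = 2.90752…
r ≈ ln(R0)/T = ln(1.5052)/2.90752… = 0.14064… → 0.141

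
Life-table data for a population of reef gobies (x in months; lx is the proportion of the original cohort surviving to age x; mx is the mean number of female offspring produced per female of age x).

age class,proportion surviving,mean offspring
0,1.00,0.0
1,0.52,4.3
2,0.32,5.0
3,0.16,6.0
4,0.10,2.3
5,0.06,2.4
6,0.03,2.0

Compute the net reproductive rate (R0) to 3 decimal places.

5.230

lx·mx by age: 0, 2.236, 1.6, 0.96, 0.23, 0.144, 0.06
R0 = Σ lx·mx = 5.23 → 5.230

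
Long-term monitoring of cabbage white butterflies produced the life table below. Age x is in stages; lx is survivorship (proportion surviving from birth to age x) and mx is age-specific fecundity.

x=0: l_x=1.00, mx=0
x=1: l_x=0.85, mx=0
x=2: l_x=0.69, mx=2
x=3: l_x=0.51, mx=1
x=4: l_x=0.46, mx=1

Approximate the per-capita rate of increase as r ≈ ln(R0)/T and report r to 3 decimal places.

0.328

R0 = Σ lx·mx = 0 + 0 + 1.38 + 0.51 + 0.46 = 2.35
Σ x·lx·mx = 6.13; T = 6.13/2.35 = 2.60851…
r ≈ ln(R0)/T = ln(2.35)/2.60851… = 0.32755… → 0.328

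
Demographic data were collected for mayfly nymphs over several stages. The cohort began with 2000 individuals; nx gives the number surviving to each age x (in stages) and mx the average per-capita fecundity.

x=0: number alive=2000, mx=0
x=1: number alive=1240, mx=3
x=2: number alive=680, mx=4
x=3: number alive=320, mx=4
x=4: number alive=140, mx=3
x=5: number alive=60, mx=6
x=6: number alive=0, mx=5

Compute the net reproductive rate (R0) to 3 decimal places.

4.250

lx = nx/n0 = nx/2000: 1, 0.62, 0.34, 0.16, 0.07, 0.03, 0
lx·mx by age: 0, 1.86, 1.36, 0.64, 0.21, 0.18, 0
R0 = Σ lx·mx = 4.25 → 4.250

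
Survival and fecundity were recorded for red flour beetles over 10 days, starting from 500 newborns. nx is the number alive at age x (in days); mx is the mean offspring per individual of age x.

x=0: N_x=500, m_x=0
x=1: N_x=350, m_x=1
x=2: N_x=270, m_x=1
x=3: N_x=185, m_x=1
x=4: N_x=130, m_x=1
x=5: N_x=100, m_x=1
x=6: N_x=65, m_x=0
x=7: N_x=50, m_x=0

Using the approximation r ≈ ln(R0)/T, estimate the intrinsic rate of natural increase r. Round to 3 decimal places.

lx = nx/n0 = nx/500: 1, 0.7, 0.54, 0.37, 0.26, 0.2, 0.13, 0.1
R0 = Σ lx·mx = 0 + 0.7 + 0.54 + 0.37 + 0.26 + 0.2 + 0 + 0 = 2.07
Σ x·lx·mx = 4.93; T = 4.93/2.07 = 2.38164…
r ≈ ln(R0)/T = ln(2.07)/2.38164… = 0.30548… → 0.305

0.305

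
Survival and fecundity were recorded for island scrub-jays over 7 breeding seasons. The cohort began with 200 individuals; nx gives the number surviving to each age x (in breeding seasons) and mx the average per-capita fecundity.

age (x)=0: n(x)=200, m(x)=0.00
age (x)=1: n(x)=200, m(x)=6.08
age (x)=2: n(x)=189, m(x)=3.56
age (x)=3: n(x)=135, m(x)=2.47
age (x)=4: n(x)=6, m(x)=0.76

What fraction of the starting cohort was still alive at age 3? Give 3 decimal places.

l_3 = n_3/n_0 = 135/200 = 0.675 → 0.675

0.675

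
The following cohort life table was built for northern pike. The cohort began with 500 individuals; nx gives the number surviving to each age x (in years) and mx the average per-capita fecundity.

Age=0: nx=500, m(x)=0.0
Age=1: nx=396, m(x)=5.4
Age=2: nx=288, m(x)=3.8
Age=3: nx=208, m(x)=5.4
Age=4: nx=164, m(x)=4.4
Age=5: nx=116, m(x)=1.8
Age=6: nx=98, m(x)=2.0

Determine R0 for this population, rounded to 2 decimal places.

10.96

lx = nx/n0 = nx/500: 1, 0.792, 0.576, 0.416, 0.328, 0.232, 0.196
lx·mx by age: 0, 4.2768, 2.1888, 2.2464, 1.4432, 0.4176, 0.392
R0 = Σ lx·mx = 10.9648 → 10.96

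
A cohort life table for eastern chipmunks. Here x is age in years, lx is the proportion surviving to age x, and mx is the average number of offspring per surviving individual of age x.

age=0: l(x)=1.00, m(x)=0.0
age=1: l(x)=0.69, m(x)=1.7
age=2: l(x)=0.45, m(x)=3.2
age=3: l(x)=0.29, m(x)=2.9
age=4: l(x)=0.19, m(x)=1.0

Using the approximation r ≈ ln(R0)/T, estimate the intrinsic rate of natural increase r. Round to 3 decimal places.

0.642

R0 = Σ lx·mx = 0 + 1.173 + 1.44 + 0.841 + 0.19 = 3.644
Σ x·lx·mx = 7.336; T = 7.336/3.644 = 2.01317…
r ≈ ln(R0)/T = ln(3.644)/2.01317… = 0.64231… → 0.642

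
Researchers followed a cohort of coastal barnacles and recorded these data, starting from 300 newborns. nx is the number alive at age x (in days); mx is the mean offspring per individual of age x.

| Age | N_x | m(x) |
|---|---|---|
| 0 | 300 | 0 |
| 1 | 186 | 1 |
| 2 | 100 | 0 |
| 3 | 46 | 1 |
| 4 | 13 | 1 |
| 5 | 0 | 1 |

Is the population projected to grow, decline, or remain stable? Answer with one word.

lx = nx/n0 = nx/300: 1, 0.62, 0.33333…, 0.15333…, 0.04333…, 0
R0 = Σ lx·mx = 0 + 0.62 + 0 + 0.153333… + 0.043333… + 0 = 0.816667…
R0 < 1, so the population is declining.

declining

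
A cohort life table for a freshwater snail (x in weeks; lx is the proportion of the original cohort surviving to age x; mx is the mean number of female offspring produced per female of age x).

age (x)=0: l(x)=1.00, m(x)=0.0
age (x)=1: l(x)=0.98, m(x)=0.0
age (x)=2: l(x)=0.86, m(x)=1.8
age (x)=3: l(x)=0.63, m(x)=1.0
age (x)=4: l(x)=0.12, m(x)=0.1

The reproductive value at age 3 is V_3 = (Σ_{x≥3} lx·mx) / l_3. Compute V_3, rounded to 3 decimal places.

1.019

lx·mx for x ≥ 3: 0.63, 0.012 → sum = 0.642
V_3 = 0.642 / l_3 = 0.642 / 0.63 = 1.019048… → 1.019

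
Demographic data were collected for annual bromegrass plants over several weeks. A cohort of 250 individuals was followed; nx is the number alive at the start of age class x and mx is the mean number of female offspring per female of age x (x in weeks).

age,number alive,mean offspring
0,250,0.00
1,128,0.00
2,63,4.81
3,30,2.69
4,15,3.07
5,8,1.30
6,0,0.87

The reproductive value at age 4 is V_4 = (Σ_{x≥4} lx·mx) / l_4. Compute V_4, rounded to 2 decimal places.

lx = nx/n0 = nx/250: 1, 0.512, 0.252, 0.12, 0.06, 0.032, 0
lx·mx for x ≥ 4: 0.1842, 0.0416, 0 → sum = 0.2258
V_4 = 0.2258 / l_4 = 0.2258 / 0.06 = 3.763333… → 3.76

3.76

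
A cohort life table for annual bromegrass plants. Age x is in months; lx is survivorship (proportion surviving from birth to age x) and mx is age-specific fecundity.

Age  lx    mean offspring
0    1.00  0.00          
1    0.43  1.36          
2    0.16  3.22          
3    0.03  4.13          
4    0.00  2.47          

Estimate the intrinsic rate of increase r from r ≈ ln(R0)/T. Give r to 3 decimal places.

0.124

R0 = Σ lx·mx = 0 + 0.5848 + 0.5152 + 0.1239 + 0 = 1.2239
Σ x·lx·mx = 1.9869; T = 1.9869/1.2239 = 1.62342…
r ≈ ln(R0)/T = ln(1.2239)/1.62342… = 0.12446… → 0.124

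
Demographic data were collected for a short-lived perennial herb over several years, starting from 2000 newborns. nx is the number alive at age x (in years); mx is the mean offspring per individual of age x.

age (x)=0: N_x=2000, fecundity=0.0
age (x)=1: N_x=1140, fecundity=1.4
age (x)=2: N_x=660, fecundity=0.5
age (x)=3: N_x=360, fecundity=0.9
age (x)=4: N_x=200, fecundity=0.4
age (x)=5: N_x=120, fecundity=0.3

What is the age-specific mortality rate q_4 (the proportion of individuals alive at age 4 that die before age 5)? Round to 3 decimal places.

lx = nx/n0 = nx/2000: 1, 0.57, 0.33, 0.18, 0.1, 0.06
q_4 = (l_4 − l_5) / l_4 = (0.1 − 0.06) / 0.1
     = 0.04 / 0.1 = 0.4 → 0.400

0.400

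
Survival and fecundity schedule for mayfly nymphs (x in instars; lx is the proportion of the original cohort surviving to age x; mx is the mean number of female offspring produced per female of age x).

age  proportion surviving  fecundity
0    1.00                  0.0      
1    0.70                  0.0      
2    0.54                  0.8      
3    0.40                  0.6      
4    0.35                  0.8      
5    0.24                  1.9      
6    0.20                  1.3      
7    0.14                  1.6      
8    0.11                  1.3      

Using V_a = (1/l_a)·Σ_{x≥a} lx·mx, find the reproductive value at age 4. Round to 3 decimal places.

lx·mx for x ≥ 4: 0.28, 0.456, 0.26, 0.224, 0.143 → sum = 1.363
V_4 = 1.363 / l_4 = 1.363 / 0.35 = 3.894286… → 3.894

3.894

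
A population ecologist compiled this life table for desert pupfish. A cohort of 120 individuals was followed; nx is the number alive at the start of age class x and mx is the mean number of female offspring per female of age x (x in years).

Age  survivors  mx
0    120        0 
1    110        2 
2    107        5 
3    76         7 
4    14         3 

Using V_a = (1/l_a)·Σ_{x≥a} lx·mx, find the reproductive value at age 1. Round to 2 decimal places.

lx = nx/n0 = nx/120: 1, 0.91667…, 0.89167…, 0.63333…, 0.11667…
lx·mx for x ≥ 1: 1.833333…, 4.458333…, 4.433333…, 0.35… → sum = 11.075…
V_1 = 11.075… / l_1 = 11.075… / 0.916667… = 12.081818… → 12.08

12.08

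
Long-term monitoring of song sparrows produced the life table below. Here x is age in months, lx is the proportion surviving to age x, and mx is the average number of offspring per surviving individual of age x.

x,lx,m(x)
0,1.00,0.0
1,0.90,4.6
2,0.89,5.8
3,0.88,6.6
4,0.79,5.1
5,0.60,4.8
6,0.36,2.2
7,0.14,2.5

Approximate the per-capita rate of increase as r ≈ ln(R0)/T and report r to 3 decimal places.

R0 = Σ lx·mx = 0 + 4.14 + 5.162 + 5.808 + 4.029 + 2.88 + 0.792 + 0.35 = 23.161
Σ x·lx·mx = 69.606; T = 69.606/23.161 = 3.00531…
r ≈ ln(R0)/T = ln(23.161)/3.00531… = 1.04564… → 1.046

1.046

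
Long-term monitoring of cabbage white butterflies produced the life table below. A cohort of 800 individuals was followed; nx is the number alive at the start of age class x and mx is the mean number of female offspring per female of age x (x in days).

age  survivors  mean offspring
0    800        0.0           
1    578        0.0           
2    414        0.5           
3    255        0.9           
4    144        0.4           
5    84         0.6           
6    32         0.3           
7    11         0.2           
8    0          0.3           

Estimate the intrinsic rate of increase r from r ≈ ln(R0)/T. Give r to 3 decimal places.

lx = nx/n0 = nx/800: 1, 0.7225, 0.5175, 0.31875, 0.18, 0.105, 0.04, 0.01375, 0
R0 = Σ lx·mx = 0 + 0 + 0.25875 + 0.28688… + 0.072 + 0.063 + 0.012 + 0.00275… + 0 = 0.695375
Σ x·lx·mx = 2.072375; T = 2.072375/0.695375 = 2.98023…
r ≈ ln(R0)/T = ln(0.695375)/2.98023… = -0.1219… → -0.122

-0.122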